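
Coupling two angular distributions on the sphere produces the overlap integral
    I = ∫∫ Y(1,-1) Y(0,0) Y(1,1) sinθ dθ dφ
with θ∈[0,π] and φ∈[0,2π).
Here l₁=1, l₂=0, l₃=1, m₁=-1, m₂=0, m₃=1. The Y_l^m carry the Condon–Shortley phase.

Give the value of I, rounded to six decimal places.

-0.282095

Rules hold: Σm=0, L=2 even, 1≤1≤1.
N = 3·1·3 = 9
Δ = 0!·2!·0!/3! = 1/3
Racah Σ t=0..0: t=0:+1/1 = 1/1
⇒ 3j(1 0 1; 0 0 0)² = 1/3, sgn -1
Racah Σ t=0..0: t=0:+1/2 = 1/2
⇒ 3j(1 0 1; -1 0 1)² = 1/3, sgn +1
4πI² = N·(3j₀)²·(3jₘ)² = 1/1
I = -1·√(1/4π) = -0.28209479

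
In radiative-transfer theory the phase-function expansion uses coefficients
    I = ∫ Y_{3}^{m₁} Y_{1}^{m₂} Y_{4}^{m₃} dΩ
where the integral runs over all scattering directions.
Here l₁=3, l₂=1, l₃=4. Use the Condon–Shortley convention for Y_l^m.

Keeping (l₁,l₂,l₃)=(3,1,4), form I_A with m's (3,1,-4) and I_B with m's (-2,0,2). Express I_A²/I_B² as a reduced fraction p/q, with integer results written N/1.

l's match ⇒ only the (l;m) 3-j factors differ between A and B.
A: triangle coeff Δ(3,1,4) = 1/252; Σ_t [0,0]: t=0:+1/1440 = 1/1440; (3j)²=1/9 [(3 1 4; 3 1 -4)], sign=+1
B: triangle coeff Δ(3,1,4) = 1/252; Σ_t [0,0]: t=0:+1/120 = 1/120; (3j)²=1/21 [(3 1 4; -2 0 2)], sign=+1
I_A²/I_B² = (1/9)/(1/21) = 7/3

7/3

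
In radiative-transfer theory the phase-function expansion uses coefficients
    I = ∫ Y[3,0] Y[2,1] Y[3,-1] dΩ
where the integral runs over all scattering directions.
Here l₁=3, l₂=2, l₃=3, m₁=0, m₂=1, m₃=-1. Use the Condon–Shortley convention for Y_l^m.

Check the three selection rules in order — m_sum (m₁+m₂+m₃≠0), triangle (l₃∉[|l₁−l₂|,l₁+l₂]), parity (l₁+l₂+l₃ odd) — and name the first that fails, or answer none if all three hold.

none

m₁+m₂+m₃ = 0 + 1 − 1 = 0  ✓
triangle: |3−2|=1 ≤ l₃=3 ≤ 3+2=5  ✓
parity: l₁+l₂+l₃ = 8 is even  ✓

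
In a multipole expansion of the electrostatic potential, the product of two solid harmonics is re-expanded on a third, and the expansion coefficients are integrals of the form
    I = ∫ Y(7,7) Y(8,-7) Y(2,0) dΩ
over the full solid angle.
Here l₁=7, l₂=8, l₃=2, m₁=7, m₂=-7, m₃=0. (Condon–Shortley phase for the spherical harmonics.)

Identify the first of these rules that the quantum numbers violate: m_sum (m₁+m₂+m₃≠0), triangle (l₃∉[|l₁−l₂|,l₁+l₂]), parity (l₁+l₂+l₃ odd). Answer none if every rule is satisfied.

azimuthal sum: 7 − 7 + 0 = 0  ✓
1 ≤ 2 ≤ 15 (triangle on l)  ✓
L = 7 + 8 + 2 = 17 (odd)  ✗

parity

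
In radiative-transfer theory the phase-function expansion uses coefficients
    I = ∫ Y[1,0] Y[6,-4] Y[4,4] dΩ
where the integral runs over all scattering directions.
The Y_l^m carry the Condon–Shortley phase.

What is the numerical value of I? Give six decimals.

0.000000

l₃=4 ∉ [5,7] — triangle fails ⇒ I = 0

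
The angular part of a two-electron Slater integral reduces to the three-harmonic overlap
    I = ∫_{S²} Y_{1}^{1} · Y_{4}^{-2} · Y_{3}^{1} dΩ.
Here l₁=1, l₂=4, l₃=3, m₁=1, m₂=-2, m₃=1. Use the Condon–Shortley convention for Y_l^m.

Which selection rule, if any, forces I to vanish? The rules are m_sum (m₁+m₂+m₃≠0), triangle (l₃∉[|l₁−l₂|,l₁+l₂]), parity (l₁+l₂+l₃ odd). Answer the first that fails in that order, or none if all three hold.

azimuthal sum: 1 − 2 + 1 = 0  ✓
3 ≤ 3 ≤ 5 (triangle on l)  ✓
L = 1 + 4 + 3 = 8 (even)  ✓

none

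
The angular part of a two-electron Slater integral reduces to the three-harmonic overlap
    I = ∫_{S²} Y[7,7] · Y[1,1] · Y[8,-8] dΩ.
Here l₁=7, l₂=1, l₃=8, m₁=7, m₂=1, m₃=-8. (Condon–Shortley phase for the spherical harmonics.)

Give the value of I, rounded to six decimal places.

m-sum 0 ✓  L=16 even ✓  6≤8≤8 ✓
Π(2lᵢ+1) = 15×3×17 = 765
triangle coeff Δ(7,1,8) = 1/2040
Σ_t [0,0]: t=0:+1/25401600 = 1/25401600
(3j)²=8/255 [(7 1 8; 0 0 0)], sign=+1
Σ_t [0,0]: t=0:+1/174356582400 = 1/174356582400
(3j)²=1/17 [(7 1 8; 7 1 -8)], sign=+1
⇒ 4πI² = 24/17
I = (+1)√(24/17/(4π)) = 0.33517856

0.335179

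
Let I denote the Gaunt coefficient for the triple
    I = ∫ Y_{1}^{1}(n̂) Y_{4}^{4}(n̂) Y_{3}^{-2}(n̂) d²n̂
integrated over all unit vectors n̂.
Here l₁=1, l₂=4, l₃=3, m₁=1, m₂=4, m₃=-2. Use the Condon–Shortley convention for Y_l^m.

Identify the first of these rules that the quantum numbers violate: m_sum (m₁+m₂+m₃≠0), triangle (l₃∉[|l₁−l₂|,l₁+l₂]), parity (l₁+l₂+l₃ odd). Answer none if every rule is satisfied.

Σmᵢ = 3  ✗
l₃∈[|l₁−l₂|,l₁+l₂]=[3,5], have l₃=3
Σlᵢ = 8 ⇒ even

m_sum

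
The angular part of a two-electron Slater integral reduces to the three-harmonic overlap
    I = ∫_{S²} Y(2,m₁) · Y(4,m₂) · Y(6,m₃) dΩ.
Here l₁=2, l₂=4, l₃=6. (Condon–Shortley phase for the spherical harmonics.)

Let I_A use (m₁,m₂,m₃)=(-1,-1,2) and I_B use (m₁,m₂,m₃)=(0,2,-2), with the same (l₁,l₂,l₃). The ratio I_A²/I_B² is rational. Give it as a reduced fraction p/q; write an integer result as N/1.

l's match ⇒ only the (l;m) 3-j factors differ between A and B.
A: triangle coeff Δ(2,4,6) = 1/6435; Σ_t [0,0]: t=0:+1/4320 = 1/4320; (3j)²=224/6435 [(2 4 6; -1 -1 2)], sign=+1
B: triangle coeff Δ(2,4,6) = 1/6435; Σ_t [0,0]: t=0:+1/5760 = 1/5760; (3j)²=56/2145 [(2 4 6; 0 2 -2)], sign=+1
I_A²/I_B² = (224/6435)/(56/2145) = 4/3

4/3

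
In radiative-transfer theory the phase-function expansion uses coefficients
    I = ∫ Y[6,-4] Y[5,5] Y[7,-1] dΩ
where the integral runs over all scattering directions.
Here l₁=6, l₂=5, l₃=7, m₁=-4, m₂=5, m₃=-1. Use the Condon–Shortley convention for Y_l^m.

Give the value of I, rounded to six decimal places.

m-sum 0 ✓  L=18 even ✓  1≤7≤11 ✓
Π(2lᵢ+1) = 13×11×15 = 2145
triangle coeff Δ(6,5,7) = 1/174594420
Σ_t [0,4]: t=0:+1/4147200 t=1:−1/207360 t=2:+1/82944 t=3:−1/207360 t=4:+1/4147200 = 1/345600
(3j)²=420/46189 [(6 5 7; 0 0 0)], sign=-1
Σ_t [4,4]: t=4:+1/24883200 = 1/24883200
(3j)²=980/138567 [(6 5 7; -4 5 -1)], sign=+1
⇒ 4πI² = 2058000/14919047
I = (-1)√(2058000/14919047/(4π)) = -0.10477248

-0.104772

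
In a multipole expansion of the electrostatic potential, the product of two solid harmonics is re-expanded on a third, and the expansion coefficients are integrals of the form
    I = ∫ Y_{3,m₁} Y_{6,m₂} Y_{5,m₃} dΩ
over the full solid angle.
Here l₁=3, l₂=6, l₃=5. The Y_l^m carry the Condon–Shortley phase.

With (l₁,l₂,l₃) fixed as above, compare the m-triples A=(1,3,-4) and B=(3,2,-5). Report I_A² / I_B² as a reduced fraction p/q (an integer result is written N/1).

24/1

l's match ⇒ only the (l;m) 3-j factors differ between A and B.
A: triangle coeff Δ(3,6,5) = 1/675675; Σ_t [1,2]: t=1:−1/241920 t=2:+1/40320 = 1/48384; (3j)²=24/1001 [(3 6 5; 1 3 -4)], sign=-1
B: triangle coeff Δ(3,6,5) = 1/675675; Σ_t [0,0]: t=0:+1/1935360 = 1/1935360; (3j)²=1/1001 [(3 6 5; 3 2 -5)], sign=+1
I_A²/I_B² = (24/1001)/(1/1001) = 24/1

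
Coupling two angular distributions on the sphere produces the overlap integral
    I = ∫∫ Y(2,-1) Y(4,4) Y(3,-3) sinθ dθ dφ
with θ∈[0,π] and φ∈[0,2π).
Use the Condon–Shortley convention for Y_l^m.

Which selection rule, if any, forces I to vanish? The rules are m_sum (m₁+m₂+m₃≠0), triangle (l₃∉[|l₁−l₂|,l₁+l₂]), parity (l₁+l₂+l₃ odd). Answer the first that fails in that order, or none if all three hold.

parity

Σmᵢ = 0  ✓
l₃∈[|l₁−l₂|,l₁+l₂]=[2,6], have l₃=3  ✓
Σlᵢ = 9 ⇒ odd  ✗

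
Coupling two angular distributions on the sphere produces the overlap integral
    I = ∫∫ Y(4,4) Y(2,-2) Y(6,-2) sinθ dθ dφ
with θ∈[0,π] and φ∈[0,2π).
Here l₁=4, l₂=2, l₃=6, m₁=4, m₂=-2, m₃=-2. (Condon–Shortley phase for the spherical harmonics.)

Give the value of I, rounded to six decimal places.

0.015904

Rules hold: Σm=0, L=12 even, 2≤6≤6.
N = 9·5·13 = 585
Δ = 0!·8!·4!/13! = 1/6435
Racah Σ t=0..0: t=0:+1/2304 = 1/2304
⇒ 3j(4 2 6; 0 0 0)² = 5/143, sgn +1
Racah Σ t=0..0: t=0:+1/967680 = 1/967680
⇒ 3j(4 2 6; 4 -2 -2)² = 1/6435, sgn +1
4πI² = N·(3j₀)²·(3jₘ)² = 5/1573
I = +1·√(0.00317864/4π) = 0.01590434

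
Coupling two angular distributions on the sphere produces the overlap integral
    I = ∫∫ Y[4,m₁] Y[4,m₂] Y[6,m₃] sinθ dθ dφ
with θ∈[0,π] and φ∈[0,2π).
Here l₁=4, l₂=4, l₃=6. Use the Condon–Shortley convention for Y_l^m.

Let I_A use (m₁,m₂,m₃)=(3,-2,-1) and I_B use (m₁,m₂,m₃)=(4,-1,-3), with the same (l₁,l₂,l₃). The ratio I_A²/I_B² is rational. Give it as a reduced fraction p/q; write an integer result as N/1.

169/160

l's match ⇒ only the (l;m) 3-j factors differ between A and B.
A: triangle coeff Δ(4,4,6) = 1/1261260; Σ_t [0,1]: t=0:+1/11520 t=1:−1/86400 = 13/172800; (3j)²=13/660 [(4 4 6; 3 -2 -1)], sign=-1
B: triangle coeff Δ(4,4,6) = 1/1261260; Σ_t [0,0]: t=0:+1/51840 = 1/51840; (3j)²=8/429 [(4 4 6; 4 -1 -3)], sign=-1
I_A²/I_B² = (13/660)/(8/429) = 169/160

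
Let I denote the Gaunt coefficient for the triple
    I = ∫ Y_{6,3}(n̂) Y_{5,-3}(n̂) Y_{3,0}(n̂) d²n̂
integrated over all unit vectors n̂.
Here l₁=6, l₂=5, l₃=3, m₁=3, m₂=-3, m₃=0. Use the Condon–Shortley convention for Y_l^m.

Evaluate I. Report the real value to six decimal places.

Rules hold: Σm=0, L=14 even, 1≤3≤11.
N = 13·11·7 = 1001
Δ = 8!·4!·2!/15! = 1/675675
Racah Σ t=3..5: t=3:−1/8640 t=4:+1/2304 t=5:−1/8640 = 7/34560
⇒ 3j(6 5 3; 0 0 0)² = 7/429, sgn -1
Racah Σ t=0..2: t=0:+1/483840 t=1:−1/20160 t=2:+1/17280 = 1/96768
⇒ 3j(6 5 3; 3 -3 0)² = 1/1001, sgn -1
4πI² = N·(3j₀)²·(3jₘ)² = 7/429
I = +1·√(0.016317/4π) = 0.03603425

0.036034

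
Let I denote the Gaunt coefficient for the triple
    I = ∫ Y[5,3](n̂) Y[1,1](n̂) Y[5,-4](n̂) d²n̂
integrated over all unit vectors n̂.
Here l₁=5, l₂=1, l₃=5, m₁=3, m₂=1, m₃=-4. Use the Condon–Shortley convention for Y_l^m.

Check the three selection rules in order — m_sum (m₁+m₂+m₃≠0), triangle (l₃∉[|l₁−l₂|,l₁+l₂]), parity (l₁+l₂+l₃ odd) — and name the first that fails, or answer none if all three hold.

parity

azimuthal sum: 3 + 1 − 4 = 0  ✓
4 ≤ 5 ≤ 6 (triangle on l)  ✓
L = 5 + 1 + 5 = 11 (odd)  ✗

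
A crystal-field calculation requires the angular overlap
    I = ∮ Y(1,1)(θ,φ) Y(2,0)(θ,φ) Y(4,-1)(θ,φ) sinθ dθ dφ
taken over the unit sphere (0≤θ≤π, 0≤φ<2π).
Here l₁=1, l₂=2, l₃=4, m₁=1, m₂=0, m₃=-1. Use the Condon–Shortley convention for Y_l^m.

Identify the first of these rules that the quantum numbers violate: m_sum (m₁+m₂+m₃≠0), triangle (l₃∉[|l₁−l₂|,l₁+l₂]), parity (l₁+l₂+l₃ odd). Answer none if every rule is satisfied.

azimuthal sum: 1 + 0 − 1 = 0  ✓
1 ≤ 4 ≤ 3 (triangle on l)  ✗
L = 1 + 2 + 4 = 7 (odd)

triangle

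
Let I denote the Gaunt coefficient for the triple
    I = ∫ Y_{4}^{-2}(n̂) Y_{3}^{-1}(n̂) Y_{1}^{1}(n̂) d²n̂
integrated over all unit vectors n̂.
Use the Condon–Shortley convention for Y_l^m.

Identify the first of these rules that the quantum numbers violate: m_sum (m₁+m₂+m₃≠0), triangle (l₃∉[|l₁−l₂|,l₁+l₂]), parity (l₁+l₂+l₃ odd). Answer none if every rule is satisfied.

m₁+m₂+m₃ = -2 − 1 + 1 = -2  ✗
triangle: |4−3|=1 ≤ l₃=1 ≤ 4+3=7
parity: l₁+l₂+l₃ = 8 is even

m_sum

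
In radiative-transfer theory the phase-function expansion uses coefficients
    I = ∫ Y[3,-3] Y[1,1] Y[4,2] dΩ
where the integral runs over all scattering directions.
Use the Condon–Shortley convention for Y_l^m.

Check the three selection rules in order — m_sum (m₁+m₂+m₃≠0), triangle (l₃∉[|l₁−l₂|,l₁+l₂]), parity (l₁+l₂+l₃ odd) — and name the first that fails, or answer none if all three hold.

none

m₁+m₂+m₃ = -3 + 1 + 2 = 0  ✓
triangle: |3−1|=2 ≤ l₃=4 ≤ 3+1=4  ✓
parity: l₁+l₂+l₃ = 8 is even  ✓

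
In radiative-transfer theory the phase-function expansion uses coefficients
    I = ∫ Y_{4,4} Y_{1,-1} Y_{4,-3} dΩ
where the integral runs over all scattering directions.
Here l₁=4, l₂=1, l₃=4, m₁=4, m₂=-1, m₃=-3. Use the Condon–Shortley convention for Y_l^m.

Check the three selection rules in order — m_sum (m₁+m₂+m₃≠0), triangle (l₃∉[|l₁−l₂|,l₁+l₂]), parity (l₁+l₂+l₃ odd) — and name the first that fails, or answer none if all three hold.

azimuthal sum: 4 − 1 − 3 = 0  ✓
3 ≤ 4 ≤ 5 (triangle on l)  ✓
L = 4 + 1 + 4 = 9 (odd)  ✗

parity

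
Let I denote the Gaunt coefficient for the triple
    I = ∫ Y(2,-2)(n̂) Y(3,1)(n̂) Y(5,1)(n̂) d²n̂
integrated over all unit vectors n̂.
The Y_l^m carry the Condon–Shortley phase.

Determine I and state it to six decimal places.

-0.092802

Checks pass: Σm=0; 10 even; l₃=5∈[1,5].
(2·2+1)(2·3+1)(2·5+1) = 385
Δ: 0! 4! 6! / 11! → 1/2310
sum: t=0:+1/144 = 1/144
3j²(2 3 5; 0 0 0) = Δ·Π!·Σ² = 10/231  (sign -1)
sum: t=0:+1/1152 = 1/1152
3j²(2 3 5; -2 1 1) = Δ·Π!·Σ² = 1/154  (sign +1)
combine: 4πI² = 385·10/231·1/154 = 25/231
take √, sign -1: I = -0.09280237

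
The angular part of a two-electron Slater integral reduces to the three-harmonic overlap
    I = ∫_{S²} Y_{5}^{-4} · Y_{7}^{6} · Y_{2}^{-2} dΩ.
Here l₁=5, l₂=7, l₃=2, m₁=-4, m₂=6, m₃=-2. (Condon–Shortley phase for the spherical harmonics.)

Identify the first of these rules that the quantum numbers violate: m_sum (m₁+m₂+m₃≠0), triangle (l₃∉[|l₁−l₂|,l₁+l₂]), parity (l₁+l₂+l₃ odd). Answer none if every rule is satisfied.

azimuthal sum: -4 + 6 − 2 = 0  ✓
2 ≤ 2 ≤ 12 (triangle on l)  ✓
L = 5 + 7 + 2 = 14 (even)  ✓

none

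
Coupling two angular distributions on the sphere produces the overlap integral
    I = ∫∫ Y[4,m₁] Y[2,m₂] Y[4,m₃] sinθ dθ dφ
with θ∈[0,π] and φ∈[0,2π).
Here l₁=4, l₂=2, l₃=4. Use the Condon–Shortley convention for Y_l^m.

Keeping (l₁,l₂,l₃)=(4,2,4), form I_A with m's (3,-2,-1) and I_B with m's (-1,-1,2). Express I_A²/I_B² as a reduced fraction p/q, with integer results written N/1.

Same 4,2,4: normalisation and zero-m 3j drop out of the ratio.
A: Δ: 2! 6! 2! / 11! → 1/13860; sum: t=0:+1/480 = 1/480; 3j²(4 2 4; 3 -2 -1) = Δ·Π!·Σ² = 3/110  (sign -1)
B: Δ: 2! 6! 2! / 11! → 1/13860; sum: t=0:+1/240 t=1:−1/96 = -1/160; 3j²(4 2 4; -1 -1 2) = Δ·Π!·Σ² = 27/1540  (sign -1)
I_A²/I_B² = (3/110)/(27/1540) = 14/9

14/9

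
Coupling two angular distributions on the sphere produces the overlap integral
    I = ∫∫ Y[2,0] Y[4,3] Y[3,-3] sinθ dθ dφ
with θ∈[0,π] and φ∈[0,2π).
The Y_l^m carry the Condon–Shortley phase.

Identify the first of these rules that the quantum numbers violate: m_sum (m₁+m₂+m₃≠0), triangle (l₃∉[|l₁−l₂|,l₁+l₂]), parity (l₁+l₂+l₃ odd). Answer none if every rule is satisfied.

parity

Σmᵢ = 0  ✓
l₃∈[|l₁−l₂|,l₁+l₂]=[2,6], have l₃=3  ✓
Σlᵢ = 9 ⇒ odd  ✗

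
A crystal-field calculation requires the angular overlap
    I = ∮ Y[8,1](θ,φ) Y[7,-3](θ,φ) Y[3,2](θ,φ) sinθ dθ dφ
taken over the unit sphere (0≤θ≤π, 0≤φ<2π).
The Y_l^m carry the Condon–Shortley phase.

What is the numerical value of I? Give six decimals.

0.166232

Rules hold: Σm=0, L=18 even, 1≤3≤15.
N = 17·15·7 = 1785
Δ = 12!·4!·2!/19! = 1/5290740
Racah Σ t=5..7: t=5:−1/7257600 t=6:+1/2073600 t=7:−1/7257600 = 1/4838400
⇒ 3j(8 7 3; 0 0 0)² = 252/20995, sgn -1
Racah Σ t=3..4: t=3:−1/52254720 t=4:+1/11612160 = 1/14929920
⇒ 3j(8 7 3; 1 -3 2)² = 1225/75582, sgn -1
4πI² = N·(3j₀)²·(3jₘ)² = 360150/1037153
I = +1·√(0.347249/4π) = 0.16623228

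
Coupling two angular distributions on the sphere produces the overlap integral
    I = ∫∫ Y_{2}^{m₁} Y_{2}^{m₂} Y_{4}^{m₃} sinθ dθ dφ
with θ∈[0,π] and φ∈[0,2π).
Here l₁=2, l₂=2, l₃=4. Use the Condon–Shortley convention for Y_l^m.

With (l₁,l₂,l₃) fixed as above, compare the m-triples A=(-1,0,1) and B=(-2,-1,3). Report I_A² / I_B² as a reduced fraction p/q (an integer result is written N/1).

Same 2,2,4: normalisation and zero-m 3j drop out of the ratio.
A: Δ: 0! 4! 4! / 9! → 1/630; sum: t=0:+1/24 = 1/24; 3j²(2 2 4; -1 0 1) = Δ·Π!·Σ² = 1/21  (sign -1)
B: Δ: 0! 4! 4! / 9! → 1/630; sum: t=0:+1/144 = 1/144; 3j²(2 2 4; -2 -1 3) = Δ·Π!·Σ² = 1/18  (sign -1)
I_A²/I_B² = (1/21)/(1/18) = 6/7

6/7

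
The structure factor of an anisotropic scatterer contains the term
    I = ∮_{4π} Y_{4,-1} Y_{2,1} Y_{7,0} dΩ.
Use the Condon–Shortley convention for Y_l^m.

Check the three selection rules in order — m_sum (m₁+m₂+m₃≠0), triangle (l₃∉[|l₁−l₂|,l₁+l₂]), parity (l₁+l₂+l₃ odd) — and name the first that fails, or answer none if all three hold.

m₁+m₂+m₃ = -1 + 1 + 0 = 0  ✓
triangle: |4−2|=2 ≤ l₃=7 ≤ 4+2=6  ✗
parity: l₁+l₂+l₃ = 13 is odd

triangle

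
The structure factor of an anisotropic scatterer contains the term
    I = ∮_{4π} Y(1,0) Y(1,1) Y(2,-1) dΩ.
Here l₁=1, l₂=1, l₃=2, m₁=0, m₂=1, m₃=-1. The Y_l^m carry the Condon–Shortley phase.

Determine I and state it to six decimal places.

-0.218510

Checks pass: Σm=0; 4 even; l₃=2∈[0,2].
(2·1+1)(2·1+1)(2·2+1) = 45
Δ: 0! 2! 2! / 5! → 1/30
sum: t=0:+1/1 = 1/1
3j²(1 1 2; 0 0 0) = Δ·Π!·Σ² = 2/15  (sign +1)
sum: t=0:+1/2 = 1/2
3j²(1 1 2; 0 1 -1) = Δ·Π!·Σ² = 1/10  (sign -1)
combine: 4πI² = 45·2/15·1/10 = 3/5
take √, sign -1: I = -0.21850969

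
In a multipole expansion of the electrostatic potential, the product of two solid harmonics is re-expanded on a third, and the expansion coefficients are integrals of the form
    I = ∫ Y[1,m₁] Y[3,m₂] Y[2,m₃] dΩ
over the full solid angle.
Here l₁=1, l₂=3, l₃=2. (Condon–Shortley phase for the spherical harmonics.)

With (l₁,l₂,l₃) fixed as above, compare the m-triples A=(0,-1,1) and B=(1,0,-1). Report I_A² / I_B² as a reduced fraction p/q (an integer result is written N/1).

Shared (l₁,l₂,l₃)=(1,3,2): N and (l;000)² cancel in I_A²/I_B².
A: Δ = 2!·0!·4!/7! = 1/105; Racah Σ t=1..1: t=1:−1/6 = -1/6; ⇒ 3j(1 3 2; 0 -1 1)² = 8/105, sgn +1
B: Δ = 2!·0!·4!/7! = 1/105; Racah Σ t=0..0: t=0:+1/12 = 1/12; ⇒ 3j(1 3 2; 1 0 -1)² = 1/35, sgn -1
I_A²/I_B² = (8/105)/(1/35) = 8/3

8/3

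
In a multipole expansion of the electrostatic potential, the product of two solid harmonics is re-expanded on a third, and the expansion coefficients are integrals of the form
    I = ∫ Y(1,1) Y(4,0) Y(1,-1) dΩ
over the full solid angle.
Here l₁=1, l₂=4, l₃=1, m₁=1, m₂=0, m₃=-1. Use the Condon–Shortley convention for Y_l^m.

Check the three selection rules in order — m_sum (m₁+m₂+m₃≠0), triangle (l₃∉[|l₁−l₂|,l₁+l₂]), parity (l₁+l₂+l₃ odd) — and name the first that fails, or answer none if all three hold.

triangle

azimuthal sum: 1 + 0 − 1 = 0  ✓
3 ≤ 1 ≤ 5 (triangle on l)  ✗
L = 1 + 4 + 1 = 6 (even)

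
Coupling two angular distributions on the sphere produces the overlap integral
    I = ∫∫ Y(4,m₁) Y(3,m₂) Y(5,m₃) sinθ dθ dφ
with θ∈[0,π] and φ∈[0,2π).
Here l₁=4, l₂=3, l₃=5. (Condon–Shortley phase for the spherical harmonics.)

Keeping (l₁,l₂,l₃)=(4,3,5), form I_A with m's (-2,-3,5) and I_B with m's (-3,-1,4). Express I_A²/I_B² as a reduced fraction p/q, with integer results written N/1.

l's match ⇒ only the (l;m) 3-j factors differ between A and B.
A: triangle coeff Δ(4,3,5) = 1/180180; Σ_t [0,0]: t=0:+1/34560 = 1/34560; (3j)²=5/286 [(4 3 5; -2 -3 5)], sign=+1
B: triangle coeff Δ(4,3,5) = 1/180180; Σ_t [1,2]: t=1:−1/4320 t=2:+1/5760 = -1/17280; (3j)²=7/4290 [(4 3 5; -3 -1 4)], sign=+1
I_A²/I_B² = (5/286)/(7/4290) = 75/7

75/7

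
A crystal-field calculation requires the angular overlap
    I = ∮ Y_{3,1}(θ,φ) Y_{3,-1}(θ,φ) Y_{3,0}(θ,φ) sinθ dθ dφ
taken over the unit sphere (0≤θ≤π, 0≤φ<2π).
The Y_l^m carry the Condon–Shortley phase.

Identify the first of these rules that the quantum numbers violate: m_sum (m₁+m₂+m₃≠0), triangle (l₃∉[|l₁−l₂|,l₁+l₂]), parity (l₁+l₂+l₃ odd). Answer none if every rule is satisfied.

Σmᵢ = 0  ✓
l₃∈[|l₁−l₂|,l₁+l₂]=[0,6], have l₃=3  ✓
Σlᵢ = 9 ⇒ odd  ✗

parity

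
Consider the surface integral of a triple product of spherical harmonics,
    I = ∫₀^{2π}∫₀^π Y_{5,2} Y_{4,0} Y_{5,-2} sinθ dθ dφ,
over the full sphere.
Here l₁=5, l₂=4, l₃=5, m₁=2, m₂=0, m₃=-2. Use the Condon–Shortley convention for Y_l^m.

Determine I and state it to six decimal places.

-0.021700

m-sum 0 ✓  L=14 even ✓  1≤5≤9 ✓
Π(2lᵢ+1) = 11×9×11 = 1089
triangle coeff Δ(5,4,5) = 1/3153150
Σ_t [0,4]: t=0:+1/69120 t=1:−1/1728 t=2:+1/576 t=3:−1/1728 t=4:+1/69120 = 7/11520
(3j)²=2/143 [(5 4 5; 0 0 0)], sign=-1
Σ_t [0,3]: t=0:+1/20736 t=1:−1/1728 t=2:+1/1920 t=3:−1/25920 = -1/20736
(3j)²=1/2574 [(5 4 5; 2 0 -2)], sign=+1
⇒ 4πI² = 1/169
I = (-1)√(1/169/(4π)) = -0.02169960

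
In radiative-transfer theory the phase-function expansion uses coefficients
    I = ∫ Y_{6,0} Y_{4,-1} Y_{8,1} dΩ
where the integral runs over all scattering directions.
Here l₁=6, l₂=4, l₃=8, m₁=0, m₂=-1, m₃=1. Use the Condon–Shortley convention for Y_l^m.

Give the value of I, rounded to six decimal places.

m-sum 0 ✓  L=18 even ✓  2≤8≤10 ✓
Π(2lᵢ+1) = 13×9×17 = 1989
triangle coeff Δ(6,4,8) = 1/23279256
Σ_t [0,2]: t=0:+1/1658880 t=1:−1/518400 t=2:+1/1658880 = -1/1382400
(3j)²=504/46189 [(6 4 8; 0 0 0)], sign=-1
Σ_t [0,2]: t=0:+1/1244160 t=1:−1/691200 t=2:+1/4147200 = -1/2488320
(3j)²=875/184756 [(6 4 8; 0 -1 1)], sign=+1
⇒ 4πI² = 992250/9653501
I = (-1)√(992250/9653501/(4π)) = -0.09044055

-0.090441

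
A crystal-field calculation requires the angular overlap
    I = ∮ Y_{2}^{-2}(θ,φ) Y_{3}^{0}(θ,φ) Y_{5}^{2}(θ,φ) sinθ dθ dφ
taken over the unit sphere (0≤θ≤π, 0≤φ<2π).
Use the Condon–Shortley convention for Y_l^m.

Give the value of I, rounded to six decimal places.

0.141758

Rules hold: Σm=0, L=10 even, 1≤5≤5.
N = 5·7·11 = 385
Δ = 0!·4!·6!/11! = 1/2310
Racah Σ t=0..0: t=0:+1/144 = 1/144
⇒ 3j(2 3 5; 0 0 0)² = 10/231, sgn -1
Racah Σ t=0..0: t=0:+1/864 = 1/864
⇒ 3j(2 3 5; -2 0 2)² = 1/66, sgn -1
4πI² = N·(3j₀)²·(3jₘ)² = 25/99
I = +1·√(0.252525/4π) = 0.14175797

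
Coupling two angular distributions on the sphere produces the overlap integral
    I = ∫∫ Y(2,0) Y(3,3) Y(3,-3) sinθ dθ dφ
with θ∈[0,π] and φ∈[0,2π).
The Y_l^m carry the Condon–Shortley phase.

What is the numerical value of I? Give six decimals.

m-sum 0 ✓  L=8 even ✓  1≤3≤5 ✓
Π(2lᵢ+1) = 5×7×7 = 245
triangle coeff Δ(2,3,3) = 1/3780
Σ_t [0,2]: t=0:+1/24 t=1:−1/4 t=2:+1/24 = -1/6
(3j)²=4/105 [(2 3 3; 0 0 0)], sign=+1
Σ_t [2,2]: t=2:+1/96 = 1/96
(3j)²=5/84 [(2 3 3; 0 3 -3)], sign=+1
⇒ 4πI² = 5/9
I = (+1)√(5/9/(4π)) = 0.21026104

0.210261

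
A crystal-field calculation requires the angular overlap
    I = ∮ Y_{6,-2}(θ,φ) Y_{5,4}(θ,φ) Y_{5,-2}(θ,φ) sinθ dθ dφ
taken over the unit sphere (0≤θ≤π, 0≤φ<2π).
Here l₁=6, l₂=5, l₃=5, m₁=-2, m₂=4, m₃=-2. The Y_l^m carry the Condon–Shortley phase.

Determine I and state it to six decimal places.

Checks pass: Σm=0; 16 even; l₃=5∈[1,11].
(2·6+1)(2·5+1)(2·5+1) = 1573
Δ: 6! 6! 4! / 17! → 1/28588560
sum: t=1:−1/345600 t=2:+1/13824 t=3:−1/5184 t=4:+1/13824 t=5:−1/345600 = -7/129600
3j²(6 5 5; 0 0 0) = Δ·Π!·Σ² = 80/7293  (sign +1)
sum: t=5:−1/103680 t=6:+1/207360 = -1/207360
3j²(6 5 5; -2 4 -2) = Δ·Π!·Σ² = 21/2431  (sign +1)
combine: 4πI² = 1573·80/7293·21/2431 = 560/3757
take √, sign +1: I = 0.10891018

0.108910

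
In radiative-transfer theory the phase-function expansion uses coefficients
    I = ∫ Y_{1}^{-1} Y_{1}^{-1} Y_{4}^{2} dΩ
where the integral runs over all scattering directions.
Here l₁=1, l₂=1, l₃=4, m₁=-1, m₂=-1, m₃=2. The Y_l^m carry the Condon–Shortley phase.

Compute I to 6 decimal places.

0.000000

triangle: need 0≤l₃≤2, have 4; I=0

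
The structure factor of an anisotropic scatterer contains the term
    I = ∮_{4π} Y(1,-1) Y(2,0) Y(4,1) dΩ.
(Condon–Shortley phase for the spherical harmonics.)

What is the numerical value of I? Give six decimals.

0.000000

triangle: need 1≤l₃≤3, have 4; I=0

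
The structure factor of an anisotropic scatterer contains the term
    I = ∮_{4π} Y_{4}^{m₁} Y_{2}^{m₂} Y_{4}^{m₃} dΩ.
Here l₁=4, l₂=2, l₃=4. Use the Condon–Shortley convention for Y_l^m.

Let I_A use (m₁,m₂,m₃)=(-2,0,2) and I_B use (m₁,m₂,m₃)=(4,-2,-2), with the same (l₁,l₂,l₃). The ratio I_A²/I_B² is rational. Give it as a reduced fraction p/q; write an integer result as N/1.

8/21

l's match ⇒ only the (l;m) 3-j factors differ between A and B.
A: triangle coeff Δ(4,2,4) = 1/13860; Σ_t [0,2]: t=0:+1/2880 t=1:−1/120 t=2:+1/192 = -1/360; (3j)²=16/3465 [(4 2 4; -2 0 2)], sign=-1
B: triangle coeff Δ(4,2,4) = 1/13860; Σ_t [0,0]: t=0:+1/2880 = 1/2880; (3j)²=2/165 [(4 2 4; 4 -2 -2)], sign=+1
I_A²/I_B² = (16/3465)/(2/165) = 8/21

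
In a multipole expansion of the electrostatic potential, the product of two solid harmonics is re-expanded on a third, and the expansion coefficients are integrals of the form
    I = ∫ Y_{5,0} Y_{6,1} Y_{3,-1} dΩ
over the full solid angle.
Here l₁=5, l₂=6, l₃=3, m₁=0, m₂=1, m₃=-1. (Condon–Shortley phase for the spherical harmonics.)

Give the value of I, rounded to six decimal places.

Rules hold: Σm=0, L=14 even, 1≤3≤11.
N = 11·13·7 = 1001
Δ = 8!·2!·4!/15! = 1/675675
Racah Σ t=3..5: t=3:−1/8640 t=4:+1/2304 t=5:−1/8640 = 7/34560
⇒ 3j(5 6 3; 0 0 0)² = 7/429, sgn -1
Racah Σ t=3..5: t=3:−1/34560 t=4:+1/3456 t=5:−1/5760 = 1/11520
⇒ 3j(5 6 3; 0 1 -1)² = 2/429, sgn +1
4πI² = N·(3j₀)²·(3jₘ)² = 98/1287
I = -1·√(0.0761461/4π) = -0.07784287

-0.077843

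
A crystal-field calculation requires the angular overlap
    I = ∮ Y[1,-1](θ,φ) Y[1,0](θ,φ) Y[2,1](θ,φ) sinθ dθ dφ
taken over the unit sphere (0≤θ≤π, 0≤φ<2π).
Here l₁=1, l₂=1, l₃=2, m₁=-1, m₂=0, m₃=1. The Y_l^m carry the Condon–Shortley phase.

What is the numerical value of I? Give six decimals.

Rules hold: Σm=0, L=4 even, 0≤2≤2.
N = 3·3·5 = 45
Δ = 0!·2!·2!/5! = 1/30
Racah Σ t=0..0: t=0:+1/1 = 1/1
⇒ 3j(1 1 2; 0 0 0)² = 2/15, sgn +1
Racah Σ t=0..0: t=0:+1/2 = 1/2
⇒ 3j(1 1 2; -1 0 1)² = 1/10, sgn -1
4πI² = N·(3j₀)²·(3jₘ)² = 3/5
I = -1·√(0.6/4π) = -0.21850969

-0.218510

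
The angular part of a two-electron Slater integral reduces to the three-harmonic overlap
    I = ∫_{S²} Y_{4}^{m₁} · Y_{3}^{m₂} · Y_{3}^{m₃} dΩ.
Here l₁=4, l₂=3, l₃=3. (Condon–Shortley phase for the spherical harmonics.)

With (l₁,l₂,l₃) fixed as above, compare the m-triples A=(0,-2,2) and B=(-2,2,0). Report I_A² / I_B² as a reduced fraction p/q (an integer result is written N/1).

49/3

l's match ⇒ only the (l;m) 3-j factors differ between A and B.
A: triangle coeff Δ(4,3,3) = 1/34650; Σ_t [0,1]: t=0:+1/576 t=1:−1/72 = -7/576; (3j)²=7/198 [(4 3 3; 0 -2 2)], sign=+1
B: triangle coeff Δ(4,3,3) = 1/34650; Σ_t [3,4]: t=3:−1/72 t=4:+1/96 = -1/288; (3j)²=1/462 [(4 3 3; -2 2 0)], sign=+1
I_A²/I_B² = (7/198)/(1/462) = 49/3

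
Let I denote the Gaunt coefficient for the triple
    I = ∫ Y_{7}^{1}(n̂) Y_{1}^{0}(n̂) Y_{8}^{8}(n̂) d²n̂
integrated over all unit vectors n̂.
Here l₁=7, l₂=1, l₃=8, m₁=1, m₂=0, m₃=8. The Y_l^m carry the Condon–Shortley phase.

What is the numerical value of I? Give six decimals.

0.000000

Σmᵢ = 9 ≠ 0, so the φ-integral vanishes; I = 0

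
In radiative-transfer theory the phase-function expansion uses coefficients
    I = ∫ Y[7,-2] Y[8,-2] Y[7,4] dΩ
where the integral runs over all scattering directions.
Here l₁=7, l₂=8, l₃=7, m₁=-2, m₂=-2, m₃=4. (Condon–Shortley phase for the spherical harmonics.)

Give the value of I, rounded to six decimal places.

Checks pass: Σm=0; 22 even; l₃=7∈[1,15].
(2·7+1)(2·8+1)(2·7+1) = 3825
Δ: 8! 6! 8! / 23! → 1/22086194130
sum: t=1:−1/18289152000 t=2:+1/248832000 t=3:−1/24883200 t=4:+1/11943936 t=5:−1/24883200 t=6:+1/248832000 t=7:−1/18289152000 = 11/975421440
3j²(7 8 7; 0 0 0) = Δ·Π!·Σ² = 1750/289731  (sign -1)
sum: t=3:−1/373248000 t=4:+1/99532800 t=5:−1/174182400 t=6:+1/2090188800 = 11/5225472000
3j²(7 8 7; -2 -2 4) = Δ·Π!·Σ² = 528/96577  (sign -1)
combine: 4πI² = 3825·1750/289731·528/96577 = 69300000/548653937
take √, sign +1: I = 0.10025648

0.100256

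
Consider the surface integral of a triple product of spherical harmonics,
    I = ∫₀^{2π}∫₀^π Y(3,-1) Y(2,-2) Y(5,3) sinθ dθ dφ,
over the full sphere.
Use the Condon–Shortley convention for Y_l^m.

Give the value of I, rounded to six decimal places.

Rules hold: Σm=0, L=10 even, 1≤5≤5.
N = 7·5·11 = 385
Δ = 0!·6!·4!/11! = 1/2310
Racah Σ t=0..0: t=0:+1/144 = 1/144
⇒ 3j(3 2 5; 0 0 0)² = 10/231, sgn -1
Racah Σ t=0..0: t=0:+1/1152 = 1/1152
⇒ 3j(3 2 5; -1 -2 3)² = 1/33, sgn +1
4πI² = N·(3j₀)²·(3jₘ)² = 50/99
I = -1·√(0.505051/4π) = -0.20047604

-0.200476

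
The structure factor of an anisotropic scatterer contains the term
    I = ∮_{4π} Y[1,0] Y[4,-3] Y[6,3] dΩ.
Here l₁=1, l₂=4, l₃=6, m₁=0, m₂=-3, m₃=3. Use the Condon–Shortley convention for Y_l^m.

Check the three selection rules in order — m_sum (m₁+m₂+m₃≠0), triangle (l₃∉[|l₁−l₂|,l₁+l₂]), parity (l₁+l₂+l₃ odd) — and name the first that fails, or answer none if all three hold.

azimuthal sum: 0 − 3 + 3 = 0  ✓
3 ≤ 6 ≤ 5 (triangle on l)  ✗
L = 1 + 4 + 6 = 11 (odd)

triangle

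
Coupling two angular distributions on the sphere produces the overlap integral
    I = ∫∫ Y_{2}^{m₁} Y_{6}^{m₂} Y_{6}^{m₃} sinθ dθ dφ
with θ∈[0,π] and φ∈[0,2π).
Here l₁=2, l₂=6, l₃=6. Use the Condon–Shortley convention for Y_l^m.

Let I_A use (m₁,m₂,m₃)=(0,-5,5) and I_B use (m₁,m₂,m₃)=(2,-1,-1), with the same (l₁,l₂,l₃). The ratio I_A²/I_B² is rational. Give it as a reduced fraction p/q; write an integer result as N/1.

l's match ⇒ only the (l;m) 3-j factors differ between A and B.
A: triangle coeff Δ(2,6,6) = 1/90090; Σ_t [0,1]: t=0:+1/1451520 t=1:−1/3628800 = 1/2419200; (3j)²=11/910 [(2 6 6; 0 -5 5)], sign=-1
B: triangle coeff Δ(2,6,6) = 1/90090; Σ_t [0,0]: t=0:+1/57600 = 1/57600; (3j)²=21/715 [(2 6 6; 2 -1 -1)], sign=-1
I_A²/I_B² = (11/910)/(21/715) = 121/294

121/294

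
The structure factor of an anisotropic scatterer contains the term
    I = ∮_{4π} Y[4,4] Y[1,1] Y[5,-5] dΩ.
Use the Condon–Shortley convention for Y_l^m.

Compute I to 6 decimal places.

m-sum 0 ✓  L=10 even ✓  3≤5≤5 ✓
Π(2lᵢ+1) = 9×3×11 = 297
triangle coeff Δ(4,1,5) = 1/495
Σ_t [0,0]: t=0:+1/576 = 1/576
(3j)²=5/99 [(4 1 5; 0 0 0)], sign=-1
Σ_t [0,0]: t=0:+1/80640 = 1/80640
(3j)²=1/11 [(4 1 5; 4 1 -5)], sign=+1
⇒ 4πI² = 15/11
I = (-1)√(15/11/(4π)) = -0.32941575

-0.329416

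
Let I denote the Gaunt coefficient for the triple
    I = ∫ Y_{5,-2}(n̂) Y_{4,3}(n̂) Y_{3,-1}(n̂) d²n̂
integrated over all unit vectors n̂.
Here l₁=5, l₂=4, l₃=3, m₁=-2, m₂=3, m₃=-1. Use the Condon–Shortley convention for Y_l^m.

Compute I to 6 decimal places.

-0.171363

Rules hold: Σm=0, L=12 even, 1≤3≤9.
N = 11·9·7 = 693
Δ = 6!·4!·2!/13! = 1/180180
Racah Σ t=2..4: t=2:+1/576 t=3:−1/144 t=4:+1/576 = -1/288
⇒ 3j(5 4 3; 0 0 0)² = 20/1001, sgn +1
Racah Σ t=5..6: t=5:−1/960 t=6:+1/4320 = -7/8640
⇒ 3j(5 4 3; -2 3 -1)² = 343/12870, sgn -1
4πI² = N·(3j₀)²·(3jₘ)² = 686/1859
I = -1·√(0.369016/4π) = -0.17136315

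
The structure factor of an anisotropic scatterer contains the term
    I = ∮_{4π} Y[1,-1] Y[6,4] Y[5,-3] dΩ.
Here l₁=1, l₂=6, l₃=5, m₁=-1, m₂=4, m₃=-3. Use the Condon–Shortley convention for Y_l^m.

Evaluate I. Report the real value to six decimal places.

Rules hold: Σm=0, L=12 even, 5≤5≤7.
N = 3·13·11 = 429
Δ = 2!·0!·10!/13! = 1/858
Racah Σ t=1..1: t=1:−1/14400 = -1/14400
⇒ 3j(1 6 5; 0 0 0)² = 6/143, sgn +1
Racah Σ t=2..2: t=2:+1/161280 = 1/161280
⇒ 3j(1 6 5; -1 4 -3)² = 15/286, sgn +1
4πI² = N·(3j₀)²·(3jₘ)² = 135/143
I = +1·√(0.944056/4π) = 0.27409047

0.274090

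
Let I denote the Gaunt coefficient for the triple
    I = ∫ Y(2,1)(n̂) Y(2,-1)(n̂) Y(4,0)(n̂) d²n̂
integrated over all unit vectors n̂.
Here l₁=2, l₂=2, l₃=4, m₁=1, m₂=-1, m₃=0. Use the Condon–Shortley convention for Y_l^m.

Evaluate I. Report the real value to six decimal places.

Rules hold: Σm=0, L=8 even, 0≤4≤4.
N = 5·5·9 = 225
Δ = 0!·4!·4!/9! = 1/630
Racah Σ t=0..0: t=0:+1/16 = 1/16
⇒ 3j(2 2 4; 0 0 0)² = 2/35, sgn +1
Racah Σ t=0..0: t=0:+1/36 = 1/36
⇒ 3j(2 2 4; 1 -1 0)² = 8/315, sgn +1
4πI² = N·(3j₀)²·(3jₘ)² = 16/49
I = +1·√(0.326531/4π) = 0.16119702

0.161197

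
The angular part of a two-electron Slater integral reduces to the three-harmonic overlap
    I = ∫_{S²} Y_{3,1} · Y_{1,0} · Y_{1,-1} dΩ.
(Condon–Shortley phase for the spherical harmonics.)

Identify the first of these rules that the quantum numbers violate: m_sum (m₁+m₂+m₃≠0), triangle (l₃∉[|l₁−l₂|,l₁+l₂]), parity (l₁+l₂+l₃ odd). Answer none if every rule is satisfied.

m₁+m₂+m₃ = 1 + 0 − 1 = 0  ✓
triangle: |3−1|=2 ≤ l₃=1 ≤ 3+1=4  ✗
parity: l₁+l₂+l₃ = 5 is odd

triangle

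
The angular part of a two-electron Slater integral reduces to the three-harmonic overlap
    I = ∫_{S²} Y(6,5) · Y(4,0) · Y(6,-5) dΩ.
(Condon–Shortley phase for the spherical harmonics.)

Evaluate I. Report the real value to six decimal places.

m-sum 0 ✓  L=16 even ✓  2≤6≤10 ✓
Π(2lᵢ+1) = 13×9×13 = 1521
triangle coeff Δ(6,4,6) = 1/15315300
Σ_t [0,4]: t=0:+1/829440 t=1:−1/25920 t=2:+1/9216 t=3:−1/25920 t=4:+1/829440 = 7/207360
(3j)²=28/2431 [(6 4 6; 0 0 0)], sign=+1
Σ_t [0,1]: t=0:+1/2903040 t=1:−1/1451520 = -1/2903040
(3j)²=11/1547 [(6 4 6; 5 0 -5)], sign=+1
⇒ 4πI² = 36/289
I = (+1)√(36/289/(4π)) = 0.09956287

0.099563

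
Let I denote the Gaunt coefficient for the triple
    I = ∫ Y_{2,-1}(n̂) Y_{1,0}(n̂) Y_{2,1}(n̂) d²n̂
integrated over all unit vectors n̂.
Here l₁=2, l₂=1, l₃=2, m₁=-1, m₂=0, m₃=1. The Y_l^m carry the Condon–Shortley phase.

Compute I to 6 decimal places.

0.000000

l₁+l₂+l₃=5 is odd: 3j(l;000)=0 ⇒ I=0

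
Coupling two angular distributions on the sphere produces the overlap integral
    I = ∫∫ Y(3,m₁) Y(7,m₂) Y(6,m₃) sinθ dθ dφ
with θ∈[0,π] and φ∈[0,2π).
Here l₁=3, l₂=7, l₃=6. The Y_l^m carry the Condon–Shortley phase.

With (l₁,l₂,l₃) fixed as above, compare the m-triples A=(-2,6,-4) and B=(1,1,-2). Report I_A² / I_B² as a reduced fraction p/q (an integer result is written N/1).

4576/529

Same 3,7,6: normalisation and zero-m 3j drop out of the ratio.
A: Δ: 4! 2! 10! / 17! → 1/2042040; sum: t=3:−1/43545600 t=4:+1/8709120 = 1/10886400; 3j²(3 7 6; -2 6 -4) = Δ·Π!·Σ² = 8/357  (sign +1)
B: Δ: 4! 2! 10! / 17! → 1/2042040; sum: t=0:+1/3870720 t=1:−1/181440 t=2:+1/138240 = 23/11612160; 3j²(3 7 6; 1 1 -2) = Δ·Π!·Σ² = 529/204204  (sign +1)
I_A²/I_B² = (8/357)/(529/204204) = 4576/529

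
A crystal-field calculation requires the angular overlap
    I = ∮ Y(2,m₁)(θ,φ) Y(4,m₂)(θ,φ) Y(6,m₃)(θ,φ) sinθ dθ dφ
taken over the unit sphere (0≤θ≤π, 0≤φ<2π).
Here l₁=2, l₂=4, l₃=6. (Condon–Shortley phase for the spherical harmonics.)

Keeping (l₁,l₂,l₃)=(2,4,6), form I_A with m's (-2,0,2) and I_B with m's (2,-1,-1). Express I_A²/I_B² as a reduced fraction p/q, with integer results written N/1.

2/1

Same 2,4,6: normalisation and zero-m 3j drop out of the ratio.
A: Δ: 0! 4! 8! / 13! → 1/6435; sum: t=0:+1/13824 = 1/13824; 3j²(2 4 6; -2 0 2) = Δ·Π!·Σ² = 14/1287  (sign +1)
B: Δ: 0! 4! 8! / 13! → 1/6435; sum: t=0:+1/17280 = 1/17280; 3j²(2 4 6; 2 -1 -1) = Δ·Π!·Σ² = 7/1287  (sign -1)
I_A²/I_B² = (14/1287)/(7/1287) = 2/1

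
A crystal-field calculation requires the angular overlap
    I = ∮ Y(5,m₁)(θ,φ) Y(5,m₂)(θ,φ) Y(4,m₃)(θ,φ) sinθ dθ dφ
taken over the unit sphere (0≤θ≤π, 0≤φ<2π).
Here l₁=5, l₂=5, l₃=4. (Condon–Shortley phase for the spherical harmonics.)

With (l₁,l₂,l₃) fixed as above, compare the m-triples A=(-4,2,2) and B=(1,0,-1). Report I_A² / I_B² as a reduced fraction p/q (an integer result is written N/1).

5/1

l's match ⇒ only the (l;m) 3-j factors differ between A and B.
A: triangle coeff Δ(5,5,4) = 1/3153150; Σ_t [5,6]: t=5:−1/11520 t=6:+1/25920 = -1/20736; (3j)²=5/429 [(5 5 4; -4 2 2)], sign=-1
B: triangle coeff Δ(5,5,4) = 1/3153150; Σ_t [1,4]: t=1:−1/17280 t=2:+1/1152 t=3:−1/864 t=4:+1/6912 = -7/34560; (3j)²=1/429 [(5 5 4; 1 0 -1)], sign=+1
I_A²/I_B² = (5/429)/(1/429) = 5/1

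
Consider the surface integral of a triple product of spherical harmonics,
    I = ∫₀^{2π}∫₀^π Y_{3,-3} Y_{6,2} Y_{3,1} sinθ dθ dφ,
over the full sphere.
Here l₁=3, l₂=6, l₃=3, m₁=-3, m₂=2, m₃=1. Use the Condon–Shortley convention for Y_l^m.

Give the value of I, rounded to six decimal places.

Checks pass: Σm=0; 12 even; l₃=3∈[3,9].
(2·3+1)(2·6+1)(2·3+1) = 637
Δ: 6! 0! 6! / 13! → 1/12012
sum: t=3:−1/1296 = -1/1296
3j²(3 6 3; 0 0 0) = Δ·Π!·Σ² = 100/3003  (sign +1)
sum: t=6:+1/34560 = 1/34560
3j²(3 6 3; -3 2 1) = Δ·Π!·Σ² = 1/429  (sign +1)
combine: 4πI² = 637·100/3003·1/429 = 700/14157
take √, sign +1: I = 0.06272757

0.062728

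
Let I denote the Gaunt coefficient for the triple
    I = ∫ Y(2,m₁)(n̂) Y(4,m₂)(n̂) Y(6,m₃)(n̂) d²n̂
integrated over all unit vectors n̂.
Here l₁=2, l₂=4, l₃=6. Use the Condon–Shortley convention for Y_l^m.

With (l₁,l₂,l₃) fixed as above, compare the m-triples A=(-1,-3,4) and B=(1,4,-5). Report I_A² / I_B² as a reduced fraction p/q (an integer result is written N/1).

16/11

Shared (l₁,l₂,l₃)=(2,4,6): N and (l;000)² cancel in I_A²/I_B².
A: Δ = 0!·4!·8!/13! = 1/6435; Racah Σ t=0..0: t=0:+1/30240 = 1/30240; ⇒ 3j(2 4 6; -1 -3 4)² = 16/429, sgn +1
B: Δ = 0!·4!·8!/13! = 1/6435; Racah Σ t=0..0: t=0:+1/241920 = 1/241920; ⇒ 3j(2 4 6; 1 4 -5)² = 1/39, sgn -1
I_A²/I_B² = (16/429)/(1/39) = 16/11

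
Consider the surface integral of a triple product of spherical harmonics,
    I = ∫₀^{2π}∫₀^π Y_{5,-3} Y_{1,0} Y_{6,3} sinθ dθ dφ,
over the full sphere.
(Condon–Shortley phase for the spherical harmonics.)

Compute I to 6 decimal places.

-0.212310

Rules hold: Σm=0, L=12 even, 4≤6≤6.
N = 11·3·13 = 429
Δ = 0!·10!·2!/13! = 1/858
Racah Σ t=0..0: t=0:+1/14400 = 1/14400
⇒ 3j(5 1 6; 0 0 0)² = 6/143, sgn +1
Racah Σ t=0..0: t=0:+1/80640 = 1/80640
⇒ 3j(5 1 6; -3 0 3)² = 9/286, sgn -1
4πI² = N·(3j₀)²·(3jₘ)² = 81/143
I = -1·√(0.566434/4π) = -0.21230956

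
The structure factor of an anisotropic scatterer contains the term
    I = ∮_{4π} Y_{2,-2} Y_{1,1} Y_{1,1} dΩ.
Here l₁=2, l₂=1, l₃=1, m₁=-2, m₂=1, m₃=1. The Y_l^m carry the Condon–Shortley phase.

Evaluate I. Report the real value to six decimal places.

m-sum 0 ✓  L=4 even ✓  1≤1≤3 ✓
Π(2lᵢ+1) = 5×3×3 = 45
triangle coeff Δ(2,1,1) = 1/30
Σ_t [1,1]: t=1:−1/1 = -1/1
(3j)²=2/15 [(2 1 1; 0 0 0)], sign=+1
Σ_t [2,2]: t=2:+1/4 = 1/4
(3j)²=1/5 [(2 1 1; -2 1 1)], sign=+1
⇒ 4πI² = 6/5
I = (+1)√(6/5/(4π)) = 0.30901936

0.309019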